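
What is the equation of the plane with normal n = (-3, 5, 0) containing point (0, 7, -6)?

The plane through P with normal n = (a, b, c) satisfies n·(r - P) = 0,
i.e. ax + by + cz = a·x₀ + b·y₀ + c·z₀.
d = (-3)·0 + 5·7 + 0·(-6)
  = 0 + 35 + 0
  = 35
Equation: -3x + 5y = 35

-3x + 5y = 35


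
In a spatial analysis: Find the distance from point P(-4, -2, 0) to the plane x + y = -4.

distance = |a·x₀ + b·y₀ + c·z₀ - d| / √(a² + b² + c²)
  = |1·(-4) + 1·(-2) + 0·0 - (-4)| / √(1² + 1² + 0²)
  = |-4 - 2 + 0 + 4| / √(1 + 1 + 0)
  = |-2| / √2
  = 2 / 1.414
  ≈ 1.414

1.414


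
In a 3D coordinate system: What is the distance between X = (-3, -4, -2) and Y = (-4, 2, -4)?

d = √[(x₂-x₁)² + (y₂-y₁)² + (z₂-z₁)²]
  = √[(-1)² + 6² + (-2)²]
  = √[1 + 36 + 4]
  = √41
  ≈ 6.403

6.403


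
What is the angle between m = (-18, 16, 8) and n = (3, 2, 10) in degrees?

m·n = (-18)·3 + 16·2 + 8·10 = -54 + 32 + 80 = 58
|m| = √((-18)² + 16² + 8²) = √644 ≈ 25.38
|n| = √(3² + 2² + 10²) = √113 ≈ 10.63
cos θ = (m·n)/(|m||n|) = 58/(25.38·10.63) ≈ 0.215
θ = arccos(0.215) ≈ 77.58°

77.58°


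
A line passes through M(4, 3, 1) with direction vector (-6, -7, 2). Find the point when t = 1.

P(t) = M + t·d
  = (4 + (-6)·1, 3 + (-7)·1, 1 + 2·1)
  = (4 - 6, 3 - 7, 1 + 2)
  = (-2, -4, 3)

(-2, -4, 3)


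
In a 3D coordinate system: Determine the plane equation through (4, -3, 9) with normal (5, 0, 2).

The plane through P with normal n = (a, b, c) satisfies n·(r - P) = 0,
i.e. ax + by + cz = a·x₀ + b·y₀ + c·z₀.
d = 5·4 + 0·(-3) + 2·9
  = 20 + 0 + 18
  = 38
Equation: 5x + 2z = 38

5x + 2z = 38


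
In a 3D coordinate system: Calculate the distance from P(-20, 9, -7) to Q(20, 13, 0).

d = √[(x₂-x₁)² + (y₂-y₁)² + (z₂-z₁)²]
  = √[40² + 4² + 7²]
  = √[1600 + 16 + 49]
  = √1665
  ≈ 40.8

40.8


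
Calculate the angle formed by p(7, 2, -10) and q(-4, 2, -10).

p·q = 7·(-4) + 2·2 + (-10)·(-10) = -28 + 4 + 100 = 76
|p| = √(7² + 2² + (-10)²) = √153 ≈ 12.37
|q| = √((-4)² + 2² + (-10)²) = √120 ≈ 10.95
cos θ = (p·q)/(|p||q|) = 76/(12.37·10.95) ≈ 0.5609
θ = arccos(0.5609) ≈ 55.88°

55.88°


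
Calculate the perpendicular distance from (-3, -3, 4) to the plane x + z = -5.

distance = |a·x₀ + b·y₀ + c·z₀ - d| / √(a² + b² + c²)
  = |1·(-3) + 0·(-3) + 1·4 - (-5)| / √(1² + 0² + 1²)
  = |-3 + 0 + 4 + 5| / √(1 + 0 + 1)
  = |6| / √2
  = 6 / 1.414
  ≈ 4.243

4.243


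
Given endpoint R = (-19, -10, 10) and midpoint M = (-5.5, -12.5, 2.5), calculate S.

S = 2M - R
  = (2·(-5.5) - (-19), 2·(-12.5) - (-10), 2·2.5 - 10)
  = (-11 + 19, -25 + 10, 5 - 10)
  = (8, -15, -5)

(8, -15, -5)


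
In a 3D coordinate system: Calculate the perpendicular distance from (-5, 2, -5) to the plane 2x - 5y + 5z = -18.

distance = |a·x₀ + b·y₀ + c·z₀ - d| / √(a² + b² + c²)
  = |2·(-5) + (-5)·2 + 5·(-5) - (-18)| / √(2² + (-5)² + 5²)
  = |-10 - 10 - 25 + 18| / √(4 + 25 + 25)
  = |-27| / √54
  = 27 / 7.348
  ≈ 3.674

3.674


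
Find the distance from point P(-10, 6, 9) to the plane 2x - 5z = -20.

distance = |a·x₀ + b·y₀ + c·z₀ - d| / √(a² + b² + c²)
  = |2·(-10) + 0·6 + (-5)·9 - (-20)| / √(2² + 0² + (-5)²)
  = |-20 + 0 - 45 + 20| / √(4 + 0 + 25)
  = |-45| / √29
  = 45 / 5.385
  ≈ 8.356

8.356


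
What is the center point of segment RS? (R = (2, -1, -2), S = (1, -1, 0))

M = ((x₁+x₂)/2, (y₁+y₂)/2, (z₁+z₂)/2)
  = ((2 + 1)/2, (-1 - 1)/2, (-2 + 0)/2)
  = (3/2, -2/2, -2/2)
  = (1.5, -1, -1)

(1.5, -1, -1)


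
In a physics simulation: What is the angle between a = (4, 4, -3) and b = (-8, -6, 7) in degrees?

a·b = 4·(-8) + 4·(-6) + (-3)·7 = -32 - 24 - 21 = -77
|a| = √(4² + 4² + (-3)²) = √41 ≈ 6.403
|b| = √((-8)² + (-6)² + 7²) = √149 ≈ 12.21
cos θ = (a·b)/(|a||b|) = -77/(6.403·12.21) ≈ -0.9852
θ = arccos(-0.9852) ≈ 170.1°

170.1°


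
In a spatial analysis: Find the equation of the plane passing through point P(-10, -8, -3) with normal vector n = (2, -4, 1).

The plane through P with normal n = (a, b, c) satisfies n·(r - P) = 0,
i.e. ax + by + cz = a·x₀ + b·y₀ + c·z₀.
d = 2·(-10) + (-4)·(-8) + 1·(-3)
  = -20 + 32 - 3
  = 9
Equation: 2x - 4y + z = 9

2x - 4y + z = 9


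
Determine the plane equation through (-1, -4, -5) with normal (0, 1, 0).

The plane through P with normal n = (a, b, c) satisfies n·(r - P) = 0,
i.e. ax + by + cz = a·x₀ + b·y₀ + c·z₀.
d = 0·(-1) + 1·(-4) + 0·(-5)
  = 0 - 4 + 0
  = -4
Equation: y = -4

y = -4


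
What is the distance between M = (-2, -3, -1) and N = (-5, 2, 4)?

d = √[(x₂-x₁)² + (y₂-y₁)² + (z₂-z₁)²]
  = √[(-3)² + 5² + 5²]
  = √[9 + 25 + 25]
  = √59
  ≈ 7.681

7.681


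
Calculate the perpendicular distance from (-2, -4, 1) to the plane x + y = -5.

distance = |a·x₀ + b·y₀ + c·z₀ - d| / √(a² + b² + c²)
  = |1·(-2) + 1·(-4) + 0·1 - (-5)| / √(1² + 1² + 0²)
  = |-2 - 4 + 0 + 5| / √(1 + 1 + 0)
  = |-1| / √2
  = 1 / 1.414
  ≈ 0.7071

0.7071


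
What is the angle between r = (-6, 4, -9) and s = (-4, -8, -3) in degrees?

r·s = (-6)·(-4) + 4·(-8) + (-9)·(-3) = 24 - 32 + 27 = 19
|r| = √((-6)² + 4² + (-9)²) = √133 ≈ 11.53
|s| = √((-4)² + (-8)² + (-3)²) = √89 ≈ 9.434
cos θ = (r·s)/(|r||s|) = 19/(11.53·9.434) ≈ 0.1746
θ = arccos(0.1746) ≈ 79.94°

79.94°


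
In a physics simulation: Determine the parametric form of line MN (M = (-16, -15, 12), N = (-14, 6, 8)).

Direction vector d = N - M = (-14 + 16, 6 + 15, 8 - 12) = (2, 21, -4)
Parametric form r = M + t·d:
x = -16 + 2t, y = -15 + 21t, z = 12 - 4t

x = -16 + 2t, y = -15 + 21t, z = 12 - 4t


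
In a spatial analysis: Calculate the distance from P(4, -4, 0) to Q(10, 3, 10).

d = √[(x₂-x₁)² + (y₂-y₁)² + (z₂-z₁)²]
  = √[6² + 7² + 10²]
  = √[36 + 49 + 100]
  = √185
  ≈ 13.6

13.6


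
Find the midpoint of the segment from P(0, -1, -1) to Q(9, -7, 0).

M = ((x₁+x₂)/2, (y₁+y₂)/2, (z₁+z₂)/2)
  = ((0 + 9)/2, (-1 - 7)/2, (-1 + 0)/2)
  = (9/2, -8/2, -1/2)
  = (4.5, -4, -0.5)

(4.5, -4, -0.5)


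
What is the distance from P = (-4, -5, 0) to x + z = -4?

distance = |a·x₀ + b·y₀ + c·z₀ - d| / √(a² + b² + c²)
  = |1·(-4) + 0·(-5) + 1·0 - (-4)| / √(1² + 0² + 1²)
  = |-4 + 0 + 0 + 4| / √(1 + 0 + 1)
  = |0| / √2
  = 0 / 1.414
  ≈ 0

0


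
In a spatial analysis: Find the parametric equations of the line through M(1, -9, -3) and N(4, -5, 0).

Direction vector d = N - M = (4 - 1, -5 + 9, 0 + 3) = (3, 4, 3)
Parametric form r = M + t·d:
x = 1 + 3t, y = -9 + 4t, z = -3 + 3t

x = 1 + 3t, y = -9 + 4t, z = -3 + 3t


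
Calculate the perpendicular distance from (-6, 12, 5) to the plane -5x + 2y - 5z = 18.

distance = |a·x₀ + b·y₀ + c·z₀ - d| / √(a² + b² + c²)
  = |(-5)·(-6) + 2·12 + (-5)·5 - 18| / √((-5)² + 2² + (-5)²)
  = |30 + 24 - 25 - 18| / √(25 + 4 + 25)
  = |11| / √54
  = 11 / 7.348
  ≈ 1.497

1.497


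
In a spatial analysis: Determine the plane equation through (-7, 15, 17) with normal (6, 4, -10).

The plane through P with normal n = (a, b, c) satisfies n·(r - P) = 0,
i.e. ax + by + cz = a·x₀ + b·y₀ + c·z₀.
d = 6·(-7) + 4·15 + (-10)·17
  = -42 + 60 - 170
  = -152
Equation: 6x + 4y - 10z = -152

6x + 4y - 10z = -152


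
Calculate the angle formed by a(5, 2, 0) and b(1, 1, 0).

a·b = 5·1 + 2·1 + 0·0 = 5 + 2 + 0 = 7
|a| = √(5² + 2² + 0²) = √29 ≈ 5.385
|b| = √(1² + 1² + 0²) = √2 ≈ 1.414
cos θ = (a·b)/(|a||b|) = 7/(5.385·1.414) ≈ 0.9191
θ = arccos(0.9191) ≈ 23.2°

23.2°


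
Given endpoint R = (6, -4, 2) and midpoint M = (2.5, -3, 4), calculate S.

S = 2M - R
  = (2·2.5 - 6, 2·(-3) - (-4), 2·4 - 2)
  = (5 - 6, -6 + 4, 8 - 2)
  = (-1, -2, 6)

(-1, -2, 6)


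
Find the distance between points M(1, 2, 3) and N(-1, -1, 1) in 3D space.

d = √[(x₂-x₁)² + (y₂-y₁)² + (z₂-z₁)²]
  = √[(-2)² + (-3)² + (-2)²]
  = √[4 + 9 + 4]
  = √17
  ≈ 4.123

4.123


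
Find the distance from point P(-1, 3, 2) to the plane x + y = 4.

distance = |a·x₀ + b·y₀ + c·z₀ - d| / √(a² + b² + c²)
  = |1·(-1) + 1·3 + 0·2 - 4| / √(1² + 1² + 0²)
  = |-1 + 3 + 0 - 4| / √(1 + 1 + 0)
  = |-2| / √2
  = 2 / 1.414
  ≈ 1.414

1.414


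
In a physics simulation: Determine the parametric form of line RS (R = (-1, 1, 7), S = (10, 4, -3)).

Direction vector d = S - R = (10 + 1, 4 - 1, -3 - 7) = (11, 3, -10)
Parametric form r = R + t·d:
x = -1 + 11t, y = 1 + 3t, z = 7 - 10t

x = -1 + 11t, y = 1 + 3t, z = 7 - 10t


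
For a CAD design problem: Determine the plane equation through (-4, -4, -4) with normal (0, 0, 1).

The plane through P with normal n = (a, b, c) satisfies n·(r - P) = 0,
i.e. ax + by + cz = a·x₀ + b·y₀ + c·z₀.
d = 0·(-4) + 0·(-4) + 1·(-4)
  = 0 + 0 - 4
  = -4
Equation: z = -4

z = -4


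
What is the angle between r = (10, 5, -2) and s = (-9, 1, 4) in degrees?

r·s = 10·(-9) + 5·1 + (-2)·4 = -90 + 5 - 8 = -93
|r| = √(10² + 5² + (-2)²) = √129 ≈ 11.36
|s| = √((-9)² + 1² + 4²) = √98 ≈ 9.899
cos θ = (r·s)/(|r||s|) = -93/(11.36·9.899) ≈ -0.8271
θ = arccos(-0.8271) ≈ 145.8°

145.8°


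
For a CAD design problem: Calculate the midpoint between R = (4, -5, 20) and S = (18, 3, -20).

M = ((x₁+x₂)/2, (y₁+y₂)/2, (z₁+z₂)/2)
  = ((4 + 18)/2, (-5 + 3)/2, (20 - 20)/2)
  = (22/2, -2/2, 0/2)
  = (11, -1, 0)

(11, -1, 0)


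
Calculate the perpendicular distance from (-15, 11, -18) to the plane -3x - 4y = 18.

distance = |a·x₀ + b·y₀ + c·z₀ - d| / √(a² + b² + c²)
  = |(-3)·(-15) + (-4)·11 + 0·(-18) - 18| / √((-3)² + (-4)² + 0²)
  = |45 - 44 + 0 - 18| / √(9 + 16 + 0)
  = |-17| / √25
  = 17 / 5
  ≈ 3.4

3.4


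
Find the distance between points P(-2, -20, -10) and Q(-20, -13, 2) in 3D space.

d = √[(x₂-x₁)² + (y₂-y₁)² + (z₂-z₁)²]
  = √[(-18)² + 7² + 12²]
  = √[324 + 49 + 144]
  = √517
  ≈ 22.74

22.74


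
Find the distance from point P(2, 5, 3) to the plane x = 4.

distance = |a·x₀ + b·y₀ + c·z₀ - d| / √(a² + b² + c²)
  = |1·2 + 0·5 + 0·3 - 4| / √(1² + 0² + 0²)
  = |2 + 0 + 0 - 4| / √(1 + 0 + 0)
  = |-2| / √1
  = 2 / 1
  ≈ 2

2


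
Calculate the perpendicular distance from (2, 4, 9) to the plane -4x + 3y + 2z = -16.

distance = |a·x₀ + b·y₀ + c·z₀ - d| / √(a² + b² + c²)
  = |(-4)·2 + 3·4 + 2·9 - (-16)| / √((-4)² + 3² + 2²)
  = |-8 + 12 + 18 + 16| / √(16 + 9 + 4)
  = |38| / √29
  = 38 / 5.385
  ≈ 7.056

7.056


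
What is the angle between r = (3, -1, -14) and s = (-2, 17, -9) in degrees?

r·s = 3·(-2) + (-1)·17 + (-14)·(-9) = -6 - 17 + 126 = 103
|r| = √(3² + (-1)² + (-14)²) = √206 ≈ 14.35
|s| = √((-2)² + 17² + (-9)²) = √374 ≈ 19.34
cos θ = (r·s)/(|r||s|) = 103/(14.35·19.34) ≈ 0.3711
θ = arccos(0.3711) ≈ 68.22°

68.22°


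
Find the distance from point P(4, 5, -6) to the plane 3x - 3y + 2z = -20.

distance = |a·x₀ + b·y₀ + c·z₀ - d| / √(a² + b² + c²)
  = |3·4 + (-3)·5 + 2·(-6) - (-20)| / √(3² + (-3)² + 2²)
  = |12 - 15 - 12 + 20| / √(9 + 9 + 4)
  = |5| / √22
  = 5 / 4.69
  ≈ 1.066

1.066


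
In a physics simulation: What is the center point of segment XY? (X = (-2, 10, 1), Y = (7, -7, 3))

M = ((x₁+x₂)/2, (y₁+y₂)/2, (z₁+z₂)/2)
  = ((-2 + 7)/2, (10 - 7)/2, (1 + 3)/2)
  = (5/2, 3/2, 4/2)
  = (2.5, 1.5, 2)

(2.5, 1.5, 2)


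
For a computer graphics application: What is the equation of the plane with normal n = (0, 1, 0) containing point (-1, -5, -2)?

The plane through P with normal n = (a, b, c) satisfies n·(r - P) = 0,
i.e. ax + by + cz = a·x₀ + b·y₀ + c·z₀.
d = 0·(-1) + 1·(-5) + 0·(-2)
  = 0 - 5 + 0
  = -5
Equation: y = -5

y = -5


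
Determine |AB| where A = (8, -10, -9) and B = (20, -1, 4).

d = √[(x₂-x₁)² + (y₂-y₁)² + (z₂-z₁)²]
  = √[12² + 9² + 13²]
  = √[144 + 81 + 169]
  = √394
  ≈ 19.85

19.85


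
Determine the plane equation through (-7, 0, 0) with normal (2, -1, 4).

The plane through P with normal n = (a, b, c) satisfies n·(r - P) = 0,
i.e. ax + by + cz = a·x₀ + b·y₀ + c·z₀.
d = 2·(-7) + (-1)·0 + 4·0
  = -14 + 0 + 0
  = -14
Equation: 2x - y + 4z = -14

2x - y + 4z = -14


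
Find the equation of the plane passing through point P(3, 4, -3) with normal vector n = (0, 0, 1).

The plane through P with normal n = (a, b, c) satisfies n·(r - P) = 0,
i.e. ax + by + cz = a·x₀ + b·y₀ + c·z₀.
d = 0·3 + 0·4 + 1·(-3)
  = 0 + 0 - 3
  = -3
Equation: z = -3

z = -3


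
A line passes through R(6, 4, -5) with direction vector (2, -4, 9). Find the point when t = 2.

P(t) = R + t·d
  = (6 + 2·2, 4 + (-4)·2, -5 + 9·2)
  = (6 + 4, 4 - 8, -5 + 18)
  = (10, -4, 13)

(10, -4, 13)


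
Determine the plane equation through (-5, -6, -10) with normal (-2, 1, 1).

The plane through P with normal n = (a, b, c) satisfies n·(r - P) = 0,
i.e. ax + by + cz = a·x₀ + b·y₀ + c·z₀.
d = (-2)·(-5) + 1·(-6) + 1·(-10)
  = 10 - 6 - 10
  = -6
Equation: -2x + y + z = -6

-2x + y + z = -6


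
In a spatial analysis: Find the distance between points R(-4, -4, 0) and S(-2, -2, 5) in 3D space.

d = √[(x₂-x₁)² + (y₂-y₁)² + (z₂-z₁)²]
  = √[2² + 2² + 5²]
  = √[4 + 4 + 25]
  = √33
  ≈ 5.745

5.745


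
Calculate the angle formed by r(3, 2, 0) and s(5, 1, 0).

r·s = 3·5 + 2·1 + 0·0 = 15 + 2 + 0 = 17
|r| = √(3² + 2² + 0²) = √13 ≈ 3.606
|s| = √(5² + 1² + 0²) = √26 ≈ 5.099
cos θ = (r·s)/(|r||s|) = 17/(3.606·5.099) ≈ 0.9247
θ = arccos(0.9247) ≈ 22.38°

22.38°


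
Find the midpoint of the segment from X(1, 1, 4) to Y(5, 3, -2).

M = ((x₁+x₂)/2, (y₁+y₂)/2, (z₁+z₂)/2)
  = ((1 + 5)/2, (1 + 3)/2, (4 - 2)/2)
  = (6/2, 4/2, 2/2)
  = (3, 2, 1)

(3, 2, 1)


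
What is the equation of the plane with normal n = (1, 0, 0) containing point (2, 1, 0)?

The plane through P with normal n = (a, b, c) satisfies n·(r - P) = 0,
i.e. ax + by + cz = a·x₀ + b·y₀ + c·z₀.
d = 1·2 + 0·1 + 0·0
  = 2 + 0 + 0
  = 2
Equation: x = 2

x = 2


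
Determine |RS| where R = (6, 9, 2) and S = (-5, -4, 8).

d = √[(x₂-x₁)² + (y₂-y₁)² + (z₂-z₁)²]
  = √[(-11)² + (-13)² + 6²]
  = √[121 + 169 + 36]
  = √326
  ≈ 18.06

18.06


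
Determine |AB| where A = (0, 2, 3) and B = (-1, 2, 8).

d = √[(x₂-x₁)² + (y₂-y₁)² + (z₂-z₁)²]
  = √[(-1)² + 0² + 5²]
  = √[1 + 0 + 25]
  = √26
  ≈ 5.099

5.099


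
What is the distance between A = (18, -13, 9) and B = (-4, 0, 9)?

d = √[(x₂-x₁)² + (y₂-y₁)² + (z₂-z₁)²]
  = √[(-22)² + 13² + 0²]
  = √[484 + 169 + 0]
  = √653
  ≈ 25.55

25.55


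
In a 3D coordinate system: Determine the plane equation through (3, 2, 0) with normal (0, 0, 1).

The plane through P with normal n = (a, b, c) satisfies n·(r - P) = 0,
i.e. ax + by + cz = a·x₀ + b·y₀ + c·z₀.
d = 0·3 + 0·2 + 1·0
  = 0 + 0 + 0
  = 0
Equation: z = 0

z = 0


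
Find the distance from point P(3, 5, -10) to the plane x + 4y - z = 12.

distance = |a·x₀ + b·y₀ + c·z₀ - d| / √(a² + b² + c²)
  = |1·3 + 4·5 + (-1)·(-10) - 12| / √(1² + 4² + (-1)²)
  = |3 + 20 + 10 - 12| / √(1 + 16 + 1)
  = |21| / √18
  = 21 / 4.243
  ≈ 4.95

4.95


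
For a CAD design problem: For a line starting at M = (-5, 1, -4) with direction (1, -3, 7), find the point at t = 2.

P(t) = M + t·d
  = (-5 + 1·2, 1 + (-3)·2, -4 + 7·2)
  = (-5 + 2, 1 - 6, -4 + 14)
  = (-3, -5, 10)

(-3, -5, 10)


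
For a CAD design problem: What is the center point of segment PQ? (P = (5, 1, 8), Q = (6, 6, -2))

M = ((x₁+x₂)/2, (y₁+y₂)/2, (z₁+z₂)/2)
  = ((5 + 6)/2, (1 + 6)/2, (8 - 2)/2)
  = (11/2, 7/2, 6/2)
  = (5.5, 3.5, 3)

(5.5, 3.5, 3)


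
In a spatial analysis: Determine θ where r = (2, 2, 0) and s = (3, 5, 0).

r·s = 2·3 + 2·5 + 0·0 = 6 + 10 + 0 = 16
|r| = √(2² + 2² + 0²) = √8 ≈ 2.828
|s| = √(3² + 5² + 0²) = √34 ≈ 5.831
cos θ = (r·s)/(|r||s|) = 16/(2.828·5.831) ≈ 0.9701
θ = arccos(0.9701) ≈ 14.04°

14.04°


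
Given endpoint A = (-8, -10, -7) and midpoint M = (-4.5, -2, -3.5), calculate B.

B = 2M - A
  = (2·(-4.5) - (-8), 2·(-2) - (-10), 2·(-3.5) - (-7))
  = (-9 + 8, -4 + 10, -7 + 7)
  = (-1, 6, 0)

(-1, 6, 0)


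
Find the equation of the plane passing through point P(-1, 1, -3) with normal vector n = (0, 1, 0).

The plane through P with normal n = (a, b, c) satisfies n·(r - P) = 0,
i.e. ax + by + cz = a·x₀ + b·y₀ + c·z₀.
d = 0·(-1) + 1·1 + 0·(-3)
  = 0 + 1 + 0
  = 1
Equation: y = 1

y = 1


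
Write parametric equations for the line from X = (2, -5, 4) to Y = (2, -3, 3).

Direction vector d = Y - X = (2 - 2, -3 + 5, 3 - 4) = (0, 2, -1)
Parametric form r = X + t·d:
x = 2, y = -5 + 2t, z = 4 - t

x = 2, y = -5 + 2t, z = 4 - t


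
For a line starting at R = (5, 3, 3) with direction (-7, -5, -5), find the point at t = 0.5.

P(t) = R + t·d
  = (5 + (-7)·0.5, 3 + (-5)·0.5, 3 + (-5)·0.5)
  = (5 - 3.5, 3 - 2.5, 3 - 2.5)
  = (1.5, 0.5, 0.5)

(1.5, 0.5, 0.5)


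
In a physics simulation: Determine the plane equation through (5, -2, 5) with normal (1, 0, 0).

The plane through P with normal n = (a, b, c) satisfies n·(r - P) = 0,
i.e. ax + by + cz = a·x₀ + b·y₀ + c·z₀.
d = 1·5 + 0·(-2) + 0·5
  = 5 + 0 + 0
  = 5
Equation: x = 5

x = 5


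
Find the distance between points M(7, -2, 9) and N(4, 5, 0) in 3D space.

d = √[(x₂-x₁)² + (y₂-y₁)² + (z₂-z₁)²]
  = √[(-3)² + 7² + (-9)²]
  = √[9 + 49 + 81]
  = √139
  ≈ 11.79

11.79


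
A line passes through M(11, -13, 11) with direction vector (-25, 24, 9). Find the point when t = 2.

P(t) = M + t·d
  = (11 + (-25)·2, -13 + 24·2, 11 + 9·2)
  = (11 - 50, -13 + 48, 11 + 18)
  = (-39, 35, 29)

(-39, 35, 29)


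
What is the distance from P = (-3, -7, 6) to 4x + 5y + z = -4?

distance = |a·x₀ + b·y₀ + c·z₀ - d| / √(a² + b² + c²)
  = |4·(-3) + 5·(-7) + 1·6 - (-4)| / √(4² + 5² + 1²)
  = |-12 - 35 + 6 + 4| / √(16 + 25 + 1)
  = |-37| / √42
  = 37 / 6.481
  ≈ 5.709

5.709


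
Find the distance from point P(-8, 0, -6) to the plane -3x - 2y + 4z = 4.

distance = |a·x₀ + b·y₀ + c·z₀ - d| / √(a² + b² + c²)
  = |(-3)·(-8) + (-2)·0 + 4·(-6) - 4| / √((-3)² + (-2)² + 4²)
  = |24 + 0 - 24 - 4| / √(9 + 4 + 16)
  = |-4| / √29
  = 4 / 5.385
  ≈ 0.7428

0.7428


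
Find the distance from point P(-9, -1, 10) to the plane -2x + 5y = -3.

distance = |a·x₀ + b·y₀ + c·z₀ - d| / √(a² + b² + c²)
  = |(-2)·(-9) + 5·(-1) + 0·10 - (-3)| / √((-2)² + 5² + 0²)
  = |18 - 5 + 0 + 3| / √(4 + 25 + 0)
  = |16| / √29
  = 16 / 5.385
  ≈ 2.971

2.971


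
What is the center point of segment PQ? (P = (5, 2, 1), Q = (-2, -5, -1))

M = ((x₁+x₂)/2, (y₁+y₂)/2, (z₁+z₂)/2)
  = ((5 - 2)/2, (2 - 5)/2, (1 - 1)/2)
  = (3/2, -3/2, 0/2)
  = (1.5, -1.5, 0)

(1.5, -1.5, 0)


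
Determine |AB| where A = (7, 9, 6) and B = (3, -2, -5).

d = √[(x₂-x₁)² + (y₂-y₁)² + (z₂-z₁)²]
  = √[(-4)² + (-11)² + (-11)²]
  = √[16 + 121 + 121]
  = √258
  ≈ 16.06

16.06


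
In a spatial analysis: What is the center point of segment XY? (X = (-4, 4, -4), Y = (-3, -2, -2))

M = ((x₁+x₂)/2, (y₁+y₂)/2, (z₁+z₂)/2)
  = ((-4 - 3)/2, (4 - 2)/2, (-4 - 2)/2)
  = (-7/2, 2/2, -6/2)
  = (-3.5, 1, -3)

(-3.5, 1, -3)


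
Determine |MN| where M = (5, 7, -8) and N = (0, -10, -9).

d = √[(x₂-x₁)² + (y₂-y₁)² + (z₂-z₁)²]
  = √[(-5)² + (-17)² + (-1)²]
  = √[25 + 289 + 1]
  = √315
  ≈ 17.75

17.75


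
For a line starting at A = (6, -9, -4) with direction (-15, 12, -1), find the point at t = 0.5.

P(t) = A + t·d
  = (6 + (-15)·0.5, -9 + 12·0.5, -4 + (-1)·0.5)
  = (6 - 7.5, -9 + 6, -4 - 0.5)
  = (-1.5, -3, -4.5)

(-1.5, -3, -4.5)


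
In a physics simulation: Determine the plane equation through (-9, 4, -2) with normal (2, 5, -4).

The plane through P with normal n = (a, b, c) satisfies n·(r - P) = 0,
i.e. ax + by + cz = a·x₀ + b·y₀ + c·z₀.
d = 2·(-9) + 5·4 + (-4)·(-2)
  = -18 + 20 + 8
  = 10
Equation: 2x + 5y - 4z = 10

2x + 5y - 4z = 10


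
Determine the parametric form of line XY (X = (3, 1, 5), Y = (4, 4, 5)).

Direction vector d = Y - X = (4 - 3, 4 - 1, 5 - 5) = (1, 3, 0)
Parametric form r = X + t·d:
x = 3 + t, y = 1 + 3t, z = 5

x = 3 + t, y = 1 + 3t, z = 5


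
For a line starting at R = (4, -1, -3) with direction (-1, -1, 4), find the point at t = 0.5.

P(t) = R + t·d
  = (4 + (-1)·0.5, -1 + (-1)·0.5, -3 + 4·0.5)
  = (4 - 0.5, -1 - 0.5, -3 + 2)
  = (3.5, -1.5, -1)

(3.5, -1.5, -1)


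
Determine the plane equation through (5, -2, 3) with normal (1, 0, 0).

The plane through P with normal n = (a, b, c) satisfies n·(r - P) = 0,
i.e. ax + by + cz = a·x₀ + b·y₀ + c·z₀.
d = 1·5 + 0·(-2) + 0·3
  = 5 + 0 + 0
  = 5
Equation: x = 5

x = 5


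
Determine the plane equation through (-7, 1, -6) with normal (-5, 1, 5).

The plane through P with normal n = (a, b, c) satisfies n·(r - P) = 0,
i.e. ax + by + cz = a·x₀ + b·y₀ + c·z₀.
d = (-5)·(-7) + 1·1 + 5·(-6)
  = 35 + 1 - 30
  = 6
Equation: -5x + y + 5z = 6

-5x + y + 5z = 6


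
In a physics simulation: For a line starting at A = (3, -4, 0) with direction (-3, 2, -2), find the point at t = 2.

P(t) = A + t·d
  = (3 + (-3)·2, -4 + 2·2, 0 + (-2)·2)
  = (3 - 6, -4 + 4, 0 - 4)
  = (-3, 0, -4)

(-3, 0, -4)


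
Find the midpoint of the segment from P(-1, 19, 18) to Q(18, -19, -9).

M = ((x₁+x₂)/2, (y₁+y₂)/2, (z₁+z₂)/2)
  = ((-1 + 18)/2, (19 - 19)/2, (18 - 9)/2)
  = (17/2, 0/2, 9/2)
  = (8.5, 0, 4.5)

(8.5, 0, 4.5)


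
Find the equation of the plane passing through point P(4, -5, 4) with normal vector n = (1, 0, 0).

The plane through P with normal n = (a, b, c) satisfies n·(r - P) = 0,
i.e. ax + by + cz = a·x₀ + b·y₀ + c·z₀.
d = 1·4 + 0·(-5) + 0·4
  = 4 + 0 + 0
  = 4
Equation: x = 4

x = 4


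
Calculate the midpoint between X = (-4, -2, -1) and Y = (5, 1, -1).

M = ((x₁+x₂)/2, (y₁+y₂)/2, (z₁+z₂)/2)
  = ((-4 + 5)/2, (-2 + 1)/2, (-1 - 1)/2)
  = (1/2, -1/2, -2/2)
  = (0.5, -0.5, -1)

(0.5, -0.5, -1)


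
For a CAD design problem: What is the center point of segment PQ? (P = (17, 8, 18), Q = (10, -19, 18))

M = ((x₁+x₂)/2, (y₁+y₂)/2, (z₁+z₂)/2)
  = ((17 + 10)/2, (8 - 19)/2, (18 + 18)/2)
  = (27/2, -11/2, 36/2)
  = (13.5, -5.5, 18)

(13.5, -5.5, 18)


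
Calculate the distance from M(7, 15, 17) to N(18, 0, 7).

d = √[(x₂-x₁)² + (y₂-y₁)² + (z₂-z₁)²]
  = √[11² + (-15)² + (-10)²]
  = √[121 + 225 + 100]
  = √446
  ≈ 21.12

21.12


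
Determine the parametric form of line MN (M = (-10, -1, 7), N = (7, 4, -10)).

Direction vector d = N - M = (7 + 10, 4 + 1, -10 - 7) = (17, 5, -17)
Parametric form r = M + t·d:
x = -10 + 17t, y = -1 + 5t, z = 7 - 17t

x = -10 + 17t, y = -1 + 5t, z = 7 - 17t


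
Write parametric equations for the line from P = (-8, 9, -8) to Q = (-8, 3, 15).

Direction vector d = Q - P = (-8 + 8, 3 - 9, 15 + 8) = (0, -6, 23)
Parametric form r = P + t·d:
x = -8, y = 9 - 6t, z = -8 + 23t

x = -8, y = 9 - 6t, z = -8 + 23t


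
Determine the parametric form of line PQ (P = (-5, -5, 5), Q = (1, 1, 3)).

Direction vector d = Q - P = (1 + 5, 1 + 5, 3 - 5) = (6, 6, -2)
Parametric form r = P + t·d:
x = -5 + 6t, y = -5 + 6t, z = 5 - 2t

x = -5 + 6t, y = -5 + 6t, z = 5 - 2t


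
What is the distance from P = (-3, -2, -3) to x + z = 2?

distance = |a·x₀ + b·y₀ + c·z₀ - d| / √(a² + b² + c²)
  = |1·(-3) + 0·(-2) + 1·(-3) - 2| / √(1² + 0² + 1²)
  = |-3 + 0 - 3 - 2| / √(1 + 0 + 1)
  = |-8| / √2
  = 8 / 1.414
  ≈ 5.657

5.657


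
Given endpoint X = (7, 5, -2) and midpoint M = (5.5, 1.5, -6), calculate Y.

Y = 2M - X
  = (2·5.5 - 7, 2·1.5 - 5, 2·(-6) - (-2))
  = (11 - 7, 3 - 5, -12 + 2)
  = (4, -2, -10)

(4, -2, -10)


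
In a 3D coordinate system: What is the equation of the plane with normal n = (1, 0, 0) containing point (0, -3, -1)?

The plane through P with normal n = (a, b, c) satisfies n·(r - P) = 0,
i.e. ax + by + cz = a·x₀ + b·y₀ + c·z₀.
d = 1·0 + 0·(-3) + 0·(-1)
  = 0 + 0 + 0
  = 0
Equation: x = 0

x = 0


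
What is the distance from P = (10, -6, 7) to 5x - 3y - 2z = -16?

distance = |a·x₀ + b·y₀ + c·z₀ - d| / √(a² + b² + c²)
  = |5·10 + (-3)·(-6) + (-2)·7 - (-16)| / √(5² + (-3)² + (-2)²)
  = |50 + 18 - 14 + 16| / √(25 + 9 + 4)
  = |70| / √38
  = 70 / 6.164
  ≈ 11.36

11.36


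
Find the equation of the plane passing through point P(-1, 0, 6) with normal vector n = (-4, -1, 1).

The plane through P with normal n = (a, b, c) satisfies n·(r - P) = 0,
i.e. ax + by + cz = a·x₀ + b·y₀ + c·z₀.
d = (-4)·(-1) + (-1)·0 + 1·6
  = 4 + 0 + 6
  = 10
Equation: -4x - y + z = 10

-4x - y + z = 10


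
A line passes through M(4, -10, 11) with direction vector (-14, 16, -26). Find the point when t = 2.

P(t) = M + t·d
  = (4 + (-14)·2, -10 + 16·2, 11 + (-26)·2)
  = (4 - 28, -10 + 32, 11 - 52)
  = (-24, 22, -41)

(-24, 22, -41)


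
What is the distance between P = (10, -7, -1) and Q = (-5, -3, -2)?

d = √[(x₂-x₁)² + (y₂-y₁)² + (z₂-z₁)²]
  = √[(-15)² + 4² + (-1)²]
  = √[225 + 16 + 1]
  = √242
  ≈ 15.56

15.56


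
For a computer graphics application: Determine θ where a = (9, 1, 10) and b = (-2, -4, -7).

a·b = 9·(-2) + 1·(-4) + 10·(-7) = -18 - 4 - 70 = -92
|a| = √(9² + 1² + 10²) = √182 ≈ 13.49
|b| = √((-2)² + (-4)² + (-7)²) = √69 ≈ 8.307
cos θ = (a·b)/(|a||b|) = -92/(13.49·8.307) ≈ -0.821
θ = arccos(-0.821) ≈ 145.2°

145.2°


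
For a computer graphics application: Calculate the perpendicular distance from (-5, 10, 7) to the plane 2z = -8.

distance = |a·x₀ + b·y₀ + c·z₀ - d| / √(a² + b² + c²)
  = |0·(-5) + 0·10 + 2·7 - (-8)| / √(0² + 0² + 2²)
  = |0 + 0 + 14 + 8| / √(0 + 0 + 4)
  = |22| / √4
  = 22 / 2
  ≈ 11

11


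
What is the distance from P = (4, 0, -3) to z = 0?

distance = |a·x₀ + b·y₀ + c·z₀ - d| / √(a² + b² + c²)
  = |0·4 + 0·0 + 1·(-3) - 0| / √(0² + 0² + 1²)
  = |0 + 0 - 3 + 0| / √(0 + 0 + 1)
  = |-3| / √1
  = 3 / 1
  ≈ 3

3


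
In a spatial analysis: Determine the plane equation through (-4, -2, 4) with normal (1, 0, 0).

The plane through P with normal n = (a, b, c) satisfies n·(r - P) = 0,
i.e. ax + by + cz = a·x₀ + b·y₀ + c·z₀.
d = 1·(-4) + 0·(-2) + 0·4
  = -4 + 0 + 0
  = -4
Equation: x = -4

x = -4


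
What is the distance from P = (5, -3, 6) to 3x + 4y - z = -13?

distance = |a·x₀ + b·y₀ + c·z₀ - d| / √(a² + b² + c²)
  = |3·5 + 4·(-3) + (-1)·6 - (-13)| / √(3² + 4² + (-1)²)
  = |15 - 12 - 6 + 13| / √(9 + 16 + 1)
  = |10| / √26
  = 10 / 5.099
  ≈ 1.961

1.961


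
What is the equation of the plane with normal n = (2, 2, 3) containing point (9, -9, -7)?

The plane through P with normal n = (a, b, c) satisfies n·(r - P) = 0,
i.e. ax + by + cz = a·x₀ + b·y₀ + c·z₀.
d = 2·9 + 2·(-9) + 3·(-7)
  = 18 - 18 - 21
  = -21
Equation: 2x + 2y + 3z = -21

2x + 2y + 3z = -21


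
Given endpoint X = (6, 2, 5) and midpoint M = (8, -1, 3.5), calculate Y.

Y = 2M - X
  = (2·8 - 6, 2·(-1) - 2, 2·3.5 - 5)
  = (16 - 6, -2 - 2, 7 - 5)
  = (10, -4, 2)

(10, -4, 2)


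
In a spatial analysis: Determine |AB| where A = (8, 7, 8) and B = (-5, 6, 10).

d = √[(x₂-x₁)² + (y₂-y₁)² + (z₂-z₁)²]
  = √[(-13)² + (-1)² + 2²]
  = √[169 + 1 + 4]
  = √174
  ≈ 13.19

13.19


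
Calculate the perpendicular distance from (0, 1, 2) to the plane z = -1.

distance = |a·x₀ + b·y₀ + c·z₀ - d| / √(a² + b² + c²)
  = |0·0 + 0·1 + 1·2 - (-1)| / √(0² + 0² + 1²)
  = |0 + 0 + 2 + 1| / √(0 + 0 + 1)
  = |3| / √1
  = 3 / 1
  ≈ 3

3


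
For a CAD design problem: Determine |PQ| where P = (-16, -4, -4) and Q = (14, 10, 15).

d = √[(x₂-x₁)² + (y₂-y₁)² + (z₂-z₁)²]
  = √[30² + 14² + 19²]
  = √[900 + 196 + 361]
  = √1457
  ≈ 38.17

38.17


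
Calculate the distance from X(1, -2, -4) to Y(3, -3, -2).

d = √[(x₂-x₁)² + (y₂-y₁)² + (z₂-z₁)²]
  = √[2² + (-1)² + 2²]
  = √[4 + 1 + 4]
  = √9
  ≈ 3

3


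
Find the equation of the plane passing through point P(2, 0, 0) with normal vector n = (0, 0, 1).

The plane through P with normal n = (a, b, c) satisfies n·(r - P) = 0,
i.e. ax + by + cz = a·x₀ + b·y₀ + c·z₀.
d = 0·2 + 0·0 + 1·0
  = 0 + 0 + 0
  = 0
Equation: z = 0

z = 0


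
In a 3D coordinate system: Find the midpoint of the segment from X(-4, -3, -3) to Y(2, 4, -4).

M = ((x₁+x₂)/2, (y₁+y₂)/2, (z₁+z₂)/2)
  = ((-4 + 2)/2, (-3 + 4)/2, (-3 - 4)/2)
  = (-2/2, 1/2, -7/2)
  = (-1, 0.5, -3.5)

(-1, 0.5, -3.5)


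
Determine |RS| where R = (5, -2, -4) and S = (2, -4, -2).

d = √[(x₂-x₁)² + (y₂-y₁)² + (z₂-z₁)²]
  = √[(-3)² + (-2)² + 2²]
  = √[9 + 4 + 4]
  = √17
  ≈ 4.123

4.123


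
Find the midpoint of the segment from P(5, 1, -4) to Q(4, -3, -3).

M = ((x₁+x₂)/2, (y₁+y₂)/2, (z₁+z₂)/2)
  = ((5 + 4)/2, (1 - 3)/2, (-4 - 3)/2)
  = (9/2, -2/2, -7/2)
  = (4.5, -1, -3.5)

(4.5, -1, -3.5)


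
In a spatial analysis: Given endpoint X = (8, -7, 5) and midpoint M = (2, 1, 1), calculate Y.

Y = 2M - X
  = (2·2 - 8, 2·1 - (-7), 2·1 - 5)
  = (4 - 8, 2 + 7, 2 - 5)
  = (-4, 9, -3)

(-4, 9, -3)


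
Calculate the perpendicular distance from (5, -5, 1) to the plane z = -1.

distance = |a·x₀ + b·y₀ + c·z₀ - d| / √(a² + b² + c²)
  = |0·5 + 0·(-5) + 1·1 - (-1)| / √(0² + 0² + 1²)
  = |0 + 0 + 1 + 1| / √(0 + 0 + 1)
  = |2| / √1
  = 2 / 1
  ≈ 2

2


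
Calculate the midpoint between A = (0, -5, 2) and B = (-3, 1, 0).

M = ((x₁+x₂)/2, (y₁+y₂)/2, (z₁+z₂)/2)
  = ((0 - 3)/2, (-5 + 1)/2, (2 + 0)/2)
  = (-3/2, -4/2, 2/2)
  = (-1.5, -2, 1)

(-1.5, -2, 1)


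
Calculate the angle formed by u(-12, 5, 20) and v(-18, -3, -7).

u·v = (-12)·(-18) + 5·(-3) + 20·(-7) = 216 - 15 - 140 = 61
|u| = √((-12)² + 5² + 20²) = √569 ≈ 23.85
|v| = √((-18)² + (-3)² + (-7)²) = √382 ≈ 19.54
cos θ = (u·v)/(|u||v|) = 61/(23.85·19.54) ≈ 0.1308
θ = arccos(0.1308) ≈ 82.48°

82.48°


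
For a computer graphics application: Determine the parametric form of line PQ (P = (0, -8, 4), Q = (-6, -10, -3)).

Direction vector d = Q - P = (-6 + 0, -10 + 8, -3 - 4) = (-6, -2, -7)
Parametric form r = P + t·d:
x = 0 - 6t, y = -8 - 2t, z = 4 - 7t

x = 0 - 6t, y = -8 - 2t, z = 4 - 7t


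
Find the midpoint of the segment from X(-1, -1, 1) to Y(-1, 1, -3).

M = ((x₁+x₂)/2, (y₁+y₂)/2, (z₁+z₂)/2)
  = ((-1 - 1)/2, (-1 + 1)/2, (1 - 3)/2)
  = (-2/2, 0/2, -2/2)
  = (-1, 0, -1)

(-1, 0, -1)


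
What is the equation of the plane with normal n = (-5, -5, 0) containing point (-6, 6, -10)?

The plane through P with normal n = (a, b, c) satisfies n·(r - P) = 0,
i.e. ax + by + cz = a·x₀ + b·y₀ + c·z₀.
d = (-5)·(-6) + (-5)·6 + 0·(-10)
  = 30 - 30 + 0
  = 0
Equation: -5x - 5y = 0

-5x - 5y = 0


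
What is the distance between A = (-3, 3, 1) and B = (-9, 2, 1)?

d = √[(x₂-x₁)² + (y₂-y₁)² + (z₂-z₁)²]
  = √[(-6)² + (-1)² + 0²]
  = √[36 + 1 + 0]
  = √37
  ≈ 6.083

6.083


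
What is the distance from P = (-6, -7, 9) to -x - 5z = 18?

distance = |a·x₀ + b·y₀ + c·z₀ - d| / √(a² + b² + c²)
  = |(-1)·(-6) + 0·(-7) + (-5)·9 - 18| / √((-1)² + 0² + (-5)²)
  = |6 + 0 - 45 - 18| / √(1 + 0 + 25)
  = |-57| / √26
  = 57 / 5.099
  ≈ 11.18

11.18


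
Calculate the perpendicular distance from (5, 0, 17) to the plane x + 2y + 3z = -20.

distance = |a·x₀ + b·y₀ + c·z₀ - d| / √(a² + b² + c²)
  = |1·5 + 2·0 + 3·17 - (-20)| / √(1² + 2² + 3²)
  = |5 + 0 + 51 + 20| / √(1 + 4 + 9)
  = |76| / √14
  = 76 / 3.742
  ≈ 20.31

20.31


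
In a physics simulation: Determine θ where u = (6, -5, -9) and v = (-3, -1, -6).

u·v = 6·(-3) + (-5)·(-1) + (-9)·(-6) = -18 + 5 + 54 = 41
|u| = √(6² + (-5)² + (-9)²) = √142 ≈ 11.92
|v| = √((-3)² + (-1)² + (-6)²) = √46 ≈ 6.782
cos θ = (u·v)/(|u||v|) = 41/(11.92·6.782) ≈ 0.5073
θ = arccos(0.5073) ≈ 59.52°

59.52°


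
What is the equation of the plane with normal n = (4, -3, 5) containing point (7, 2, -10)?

The plane through P with normal n = (a, b, c) satisfies n·(r - P) = 0,
i.e. ax + by + cz = a·x₀ + b·y₀ + c·z₀.
d = 4·7 + (-3)·2 + 5·(-10)
  = 28 - 6 - 50
  = -28
Equation: 4x - 3y + 5z = -28

4x - 3y + 5z = -28


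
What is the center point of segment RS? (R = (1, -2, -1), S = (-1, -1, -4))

M = ((x₁+x₂)/2, (y₁+y₂)/2, (z₁+z₂)/2)
  = ((1 - 1)/2, (-2 - 1)/2, (-1 - 4)/2)
  = (0/2, -3/2, -5/2)
  = (0, -1.5, -2.5)

(0, -1.5, -2.5)


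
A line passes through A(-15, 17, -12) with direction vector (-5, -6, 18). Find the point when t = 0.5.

P(t) = A + t·d
  = (-15 + (-5)·0.5, 17 + (-6)·0.5, -12 + 18·0.5)
  = (-15 - 2.5, 17 - 3, -12 + 9)
  = (-17.5, 14, -3)

(-17.5, 14, -3)


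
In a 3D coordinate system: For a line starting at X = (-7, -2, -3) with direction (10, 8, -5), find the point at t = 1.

P(t) = X + t·d
  = (-7 + 10·1, -2 + 8·1, -3 + (-5)·1)
  = (-7 + 10, -2 + 8, -3 - 5)
  = (3, 6, -8)

(3, 6, -8)


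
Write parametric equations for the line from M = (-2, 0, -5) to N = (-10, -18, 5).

Direction vector d = N - M = (-10 + 2, -18 + 0, 5 + 5) = (-8, -18, 10)
Parametric form r = M + t·d:
x = -2 - 8t, y = 0 - 18t, z = -5 + 10t

x = -2 - 8t, y = 0 - 18t, z = -5 + 10t


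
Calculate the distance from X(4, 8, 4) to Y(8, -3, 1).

d = √[(x₂-x₁)² + (y₂-y₁)² + (z₂-z₁)²]
  = √[4² + (-11)² + (-3)²]
  = √[16 + 121 + 9]
  = √146
  ≈ 12.08

12.08


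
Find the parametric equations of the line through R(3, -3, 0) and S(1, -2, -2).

Direction vector d = S - R = (1 - 3, -2 + 3, -2 + 0) = (-2, 1, -2)
Parametric form r = R + t·d:
x = 3 - 2t, y = -3 + t, z = 0 - 2t

x = 3 - 2t, y = -3 + t, z = 0 - 2t


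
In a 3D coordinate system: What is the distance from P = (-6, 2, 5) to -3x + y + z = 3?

distance = |a·x₀ + b·y₀ + c·z₀ - d| / √(a² + b² + c²)
  = |(-3)·(-6) + 1·2 + 1·5 - 3| / √((-3)² + 1² + 1²)
  = |18 + 2 + 5 - 3| / √(9 + 1 + 1)
  = |22| / √11
  = 22 / 3.317
  ≈ 6.633

6.633


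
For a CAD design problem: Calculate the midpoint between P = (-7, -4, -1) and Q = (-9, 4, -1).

M = ((x₁+x₂)/2, (y₁+y₂)/2, (z₁+z₂)/2)
  = ((-7 - 9)/2, (-4 + 4)/2, (-1 - 1)/2)
  = (-16/2, 0/2, -2/2)
  = (-8, 0, -1)

(-8, 0, -1)


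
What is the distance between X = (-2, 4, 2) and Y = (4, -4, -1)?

d = √[(x₂-x₁)² + (y₂-y₁)² + (z₂-z₁)²]
  = √[6² + (-8)² + (-3)²]
  = √[36 + 64 + 9]
  = √109
  ≈ 10.44

10.44


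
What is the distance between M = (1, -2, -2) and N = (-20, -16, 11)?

d = √[(x₂-x₁)² + (y₂-y₁)² + (z₂-z₁)²]
  = √[(-21)² + (-14)² + 13²]
  = √[441 + 196 + 169]
  = √806
  ≈ 28.39

28.39


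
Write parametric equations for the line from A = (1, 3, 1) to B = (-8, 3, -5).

Direction vector d = B - A = (-8 - 1, 3 - 3, -5 - 1) = (-9, 0, -6)
Parametric form r = A + t·d:
x = 1 - 9t, y = 3, z = 1 - 6t

x = 1 - 9t, y = 3, z = 1 - 6t


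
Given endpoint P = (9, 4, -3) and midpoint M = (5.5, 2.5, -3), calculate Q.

Q = 2M - P
  = (2·5.5 - 9, 2·2.5 - 4, 2·(-3) - (-3))
  = (11 - 9, 5 - 4, -6 + 3)
  = (2, 1, -3)

(2, 1, -3)


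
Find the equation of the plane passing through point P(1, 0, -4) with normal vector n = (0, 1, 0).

The plane through P with normal n = (a, b, c) satisfies n·(r - P) = 0,
i.e. ax + by + cz = a·x₀ + b·y₀ + c·z₀.
d = 0·1 + 1·0 + 0·(-4)
  = 0 + 0 + 0
  = 0
Equation: y = 0

y = 0


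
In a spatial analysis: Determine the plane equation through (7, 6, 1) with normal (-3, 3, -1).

The plane through P with normal n = (a, b, c) satisfies n·(r - P) = 0,
i.e. ax + by + cz = a·x₀ + b·y₀ + c·z₀.
d = (-3)·7 + 3·6 + (-1)·1
  = -21 + 18 - 1
  = -4
Equation: -3x + 3y - z = -4

-3x + 3y - z = -4


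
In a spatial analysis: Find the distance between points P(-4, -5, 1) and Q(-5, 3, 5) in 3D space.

d = √[(x₂-x₁)² + (y₂-y₁)² + (z₂-z₁)²]
  = √[(-1)² + 8² + 4²]
  = √[1 + 64 + 16]
  = √81
  ≈ 9

9


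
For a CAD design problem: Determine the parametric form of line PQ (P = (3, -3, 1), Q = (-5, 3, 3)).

Direction vector d = Q - P = (-5 - 3, 3 + 3, 3 - 1) = (-8, 6, 2)
Parametric form r = P + t·d:
x = 3 - 8t, y = -3 + 6t, z = 1 + 2t

x = 3 - 8t, y = -3 + 6t, z = 1 + 2t


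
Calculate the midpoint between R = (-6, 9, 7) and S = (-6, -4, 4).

M = ((x₁+x₂)/2, (y₁+y₂)/2, (z₁+z₂)/2)
  = ((-6 - 6)/2, (9 - 4)/2, (7 + 4)/2)
  = (-12/2, 5/2, 11/2)
  = (-6, 2.5, 5.5)

(-6, 2.5, 5.5)


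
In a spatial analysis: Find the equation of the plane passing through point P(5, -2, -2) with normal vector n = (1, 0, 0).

The plane through P with normal n = (a, b, c) satisfies n·(r - P) = 0,
i.e. ax + by + cz = a·x₀ + b·y₀ + c·z₀.
d = 1·5 + 0·(-2) + 0·(-2)
  = 5 + 0 + 0
  = 5
Equation: x = 5

x = 5


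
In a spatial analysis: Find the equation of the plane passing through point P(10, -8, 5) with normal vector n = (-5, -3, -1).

The plane through P with normal n = (a, b, c) satisfies n·(r - P) = 0,
i.e. ax + by + cz = a·x₀ + b·y₀ + c·z₀.
d = (-5)·10 + (-3)·(-8) + (-1)·5
  = -50 + 24 - 5
  = -31
Equation: -5x - 3y - z = -31

-5x - 3y - z = -31


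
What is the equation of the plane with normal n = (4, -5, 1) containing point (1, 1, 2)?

The plane through P with normal n = (a, b, c) satisfies n·(r - P) = 0,
i.e. ax + by + cz = a·x₀ + b·y₀ + c·z₀.
d = 4·1 + (-5)·1 + 1·2
  = 4 - 5 + 2
  = 1
Equation: 4x - 5y + z = 1

4x - 5y + z = 1


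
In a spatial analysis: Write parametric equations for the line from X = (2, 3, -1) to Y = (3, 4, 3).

Direction vector d = Y - X = (3 - 2, 4 - 3, 3 + 1) = (1, 1, 4)
Parametric form r = X + t·d:
x = 2 + t, y = 3 + t, z = -1 + 4t

x = 2 + t, y = 3 + t, z = -1 + 4t


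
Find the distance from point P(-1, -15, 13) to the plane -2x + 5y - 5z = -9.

distance = |a·x₀ + b·y₀ + c·z₀ - d| / √(a² + b² + c²)
  = |(-2)·(-1) + 5·(-15) + (-5)·13 - (-9)| / √((-2)² + 5² + (-5)²)
  = |2 - 75 - 65 + 9| / √(4 + 25 + 25)
  = |-129| / √54
  = 129 / 7.348
  ≈ 17.55

17.55


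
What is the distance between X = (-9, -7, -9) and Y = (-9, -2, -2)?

d = √[(x₂-x₁)² + (y₂-y₁)² + (z₂-z₁)²]
  = √[0² + 5² + 7²]
  = √[0 + 25 + 49]
  = √74
  ≈ 8.602

8.602


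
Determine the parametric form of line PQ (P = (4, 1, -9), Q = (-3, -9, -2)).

Direction vector d = Q - P = (-3 - 4, -9 - 1, -2 + 9) = (-7, -10, 7)
Parametric form r = P + t·d:
x = 4 - 7t, y = 1 - 10t, z = -9 + 7t

x = 4 - 7t, y = 1 - 10t, z = -9 + 7t


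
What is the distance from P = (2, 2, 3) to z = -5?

distance = |a·x₀ + b·y₀ + c·z₀ - d| / √(a² + b² + c²)
  = |0·2 + 0·2 + 1·3 - (-5)| / √(0² + 0² + 1²)
  = |0 + 0 + 3 + 5| / √(0 + 0 + 1)
  = |8| / √1
  = 8 / 1
  ≈ 8

8
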